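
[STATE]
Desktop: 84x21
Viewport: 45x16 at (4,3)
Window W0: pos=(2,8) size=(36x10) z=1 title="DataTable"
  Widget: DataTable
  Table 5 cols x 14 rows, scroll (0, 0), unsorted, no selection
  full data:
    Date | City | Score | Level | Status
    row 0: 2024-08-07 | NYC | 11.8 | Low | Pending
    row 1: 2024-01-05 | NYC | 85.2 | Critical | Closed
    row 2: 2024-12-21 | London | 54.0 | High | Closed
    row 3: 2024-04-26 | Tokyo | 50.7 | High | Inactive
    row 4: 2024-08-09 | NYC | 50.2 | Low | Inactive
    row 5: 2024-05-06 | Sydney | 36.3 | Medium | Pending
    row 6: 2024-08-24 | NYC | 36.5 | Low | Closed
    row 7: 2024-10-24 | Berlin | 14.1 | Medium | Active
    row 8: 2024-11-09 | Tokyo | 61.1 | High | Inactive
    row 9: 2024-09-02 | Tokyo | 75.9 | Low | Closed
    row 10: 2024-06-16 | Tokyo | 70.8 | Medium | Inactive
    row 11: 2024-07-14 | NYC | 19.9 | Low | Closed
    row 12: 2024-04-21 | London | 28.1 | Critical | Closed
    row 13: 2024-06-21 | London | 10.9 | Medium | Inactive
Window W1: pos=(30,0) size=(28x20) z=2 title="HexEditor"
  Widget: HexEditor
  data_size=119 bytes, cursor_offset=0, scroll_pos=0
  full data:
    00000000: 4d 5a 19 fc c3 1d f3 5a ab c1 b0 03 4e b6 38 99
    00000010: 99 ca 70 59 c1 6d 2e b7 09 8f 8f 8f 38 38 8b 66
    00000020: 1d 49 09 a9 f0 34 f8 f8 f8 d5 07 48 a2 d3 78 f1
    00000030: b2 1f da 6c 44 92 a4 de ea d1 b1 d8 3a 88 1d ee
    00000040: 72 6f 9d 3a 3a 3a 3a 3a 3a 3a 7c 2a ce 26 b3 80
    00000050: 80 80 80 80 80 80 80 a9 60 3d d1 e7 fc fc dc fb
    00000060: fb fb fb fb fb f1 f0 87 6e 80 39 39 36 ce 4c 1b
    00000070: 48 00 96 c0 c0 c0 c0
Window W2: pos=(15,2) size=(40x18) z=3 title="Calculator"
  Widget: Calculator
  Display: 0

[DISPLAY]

           ┃ Calculator                      
           ┠─────────────────────────────────
           ┃                                 
           ┃┌───┬───┬───┬───┐                
           ┃│ 7 │ 8 │ 9 │ ÷ │                
━━━━━━━━━━━┃├───┼───┼───┼───┤                
DataTable  ┃│ 4 │ 5 │ 6 │ × │                
───────────┃├───┼───┼───┼───┤                
ate      │C┃│ 1 │ 2 │ 3 │ - │                
─────────┼─┃├───┼───┼───┼───┤                
024-08-07│N┃│ 0 │ . │ = │ + │                
024-01-05│N┃├───┼───┼───┼───┤                
024-12-21│L┃│ C │ MC│ MR│ M+│                
024-04-26│T┃└───┴───┴───┴───┘                
━━━━━━━━━━━┃                                 
           ┃                                 


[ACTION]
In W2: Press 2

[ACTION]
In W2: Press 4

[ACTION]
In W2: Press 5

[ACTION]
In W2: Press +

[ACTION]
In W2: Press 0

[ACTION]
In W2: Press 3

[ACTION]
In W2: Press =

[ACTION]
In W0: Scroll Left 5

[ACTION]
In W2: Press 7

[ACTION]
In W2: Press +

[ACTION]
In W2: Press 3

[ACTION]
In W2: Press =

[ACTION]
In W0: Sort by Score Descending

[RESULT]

           ┃ Calculator                      
           ┠─────────────────────────────────
           ┃                                 
           ┃┌───┬───┬───┬───┐                
           ┃│ 7 │ 8 │ 9 │ ÷ │                
━━━━━━━━━━━┃├───┼───┼───┼───┤                
DataTable  ┃│ 4 │ 5 │ 6 │ × │                
───────────┃├───┼───┼───┼───┤                
ate      │C┃│ 1 │ 2 │ 3 │ - │                
─────────┼─┃├───┼───┼───┼───┤                
024-01-05│N┃│ 0 │ . │ = │ + │                
024-09-02│T┃├───┼───┼───┼───┤                
024-06-16│T┃│ C │ MC│ MR│ M+│                
024-11-09│T┃└───┴───┴───┴───┘                
━━━━━━━━━━━┃                                 
           ┃                                 


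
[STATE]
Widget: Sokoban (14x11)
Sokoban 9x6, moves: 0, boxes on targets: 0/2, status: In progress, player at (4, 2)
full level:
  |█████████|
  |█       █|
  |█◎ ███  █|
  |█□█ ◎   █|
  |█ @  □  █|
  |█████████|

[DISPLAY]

█████████     
█       █     
█◎ ███  █     
█□█ ◎   █     
█ @  □  █     
█████████     
Moves: 0  0/2 
              
              
              
              


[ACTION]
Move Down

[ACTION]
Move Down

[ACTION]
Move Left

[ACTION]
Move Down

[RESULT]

█████████     
█       █     
█◎ ███  █     
█□█ ◎   █     
█@   □  █     
█████████     
Moves: 1  0/2 
              
              
              
              


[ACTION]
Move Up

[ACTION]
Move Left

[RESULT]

█████████     
█       █     
█■ ███  █     
█@█ ◎   █     
█    □  █     
█████████     
Moves: 2  1/2 
              
              
              
              


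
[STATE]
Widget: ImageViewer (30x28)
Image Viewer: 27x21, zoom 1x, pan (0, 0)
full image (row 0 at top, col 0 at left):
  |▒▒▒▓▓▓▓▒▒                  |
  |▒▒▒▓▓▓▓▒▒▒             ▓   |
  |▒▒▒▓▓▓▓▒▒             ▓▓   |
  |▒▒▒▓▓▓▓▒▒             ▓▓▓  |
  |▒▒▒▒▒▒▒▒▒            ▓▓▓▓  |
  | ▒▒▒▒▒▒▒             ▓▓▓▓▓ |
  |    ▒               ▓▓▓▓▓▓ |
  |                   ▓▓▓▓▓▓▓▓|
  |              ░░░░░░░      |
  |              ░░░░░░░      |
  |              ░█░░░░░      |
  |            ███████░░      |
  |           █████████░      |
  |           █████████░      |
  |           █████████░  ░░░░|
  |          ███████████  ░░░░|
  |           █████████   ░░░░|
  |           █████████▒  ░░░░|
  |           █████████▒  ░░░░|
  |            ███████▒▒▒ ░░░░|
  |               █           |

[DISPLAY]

▒▒▒▓▓▓▓▒▒                     
▒▒▒▓▓▓▓▒▒▒             ▓      
▒▒▒▓▓▓▓▒▒             ▓▓      
▒▒▒▓▓▓▓▒▒             ▓▓▓     
▒▒▒▒▒▒▒▒▒            ▓▓▓▓     
 ▒▒▒▒▒▒▒             ▓▓▓▓▓    
    ▒               ▓▓▓▓▓▓    
                   ▓▓▓▓▓▓▓▓   
              ░░░░░░░         
              ░░░░░░░         
              ░█░░░░░         
            ███████░░         
           █████████░         
           █████████░         
           █████████░  ░░░░   
          ███████████  ░░░░   
           █████████   ░░░░   
           █████████▒  ░░░░   
           █████████▒  ░░░░   
            ███████▒▒▒ ░░░░   
               █              
                              
                              
                              
                              
                              
                              
                              


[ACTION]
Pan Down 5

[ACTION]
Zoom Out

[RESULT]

 ▒▒▒▒▒▒▒             ▓▓▓▓▓    
    ▒               ▓▓▓▓▓▓    
                   ▓▓▓▓▓▓▓▓   
              ░░░░░░░         
              ░░░░░░░         
              ░█░░░░░         
            ███████░░         
           █████████░         
           █████████░         
           █████████░  ░░░░   
          ███████████  ░░░░   
           █████████   ░░░░   
           █████████▒  ░░░░   
           █████████▒  ░░░░   
            ███████▒▒▒ ░░░░   
               █              
                              
                              
                              
                              
                              
                              
                              
                              
                              
                              
                              
                              


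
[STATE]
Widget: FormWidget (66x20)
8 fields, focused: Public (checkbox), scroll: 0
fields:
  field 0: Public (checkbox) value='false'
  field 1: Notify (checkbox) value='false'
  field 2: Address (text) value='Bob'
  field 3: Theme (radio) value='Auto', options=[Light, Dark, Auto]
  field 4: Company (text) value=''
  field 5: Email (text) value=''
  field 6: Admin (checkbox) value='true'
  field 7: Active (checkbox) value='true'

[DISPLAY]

> Public:     [ ]                                                 
  Notify:     [ ]                                                 
  Address:    [Bob                                               ]
  Theme:      ( ) Light  ( ) Dark  (●) Auto                       
  Company:    [                                                  ]
  Email:      [                                                  ]
  Admin:      [x]                                                 
  Active:     [x]                                                 
                                                                  
                                                                  
                                                                  
                                                                  
                                                                  
                                                                  
                                                                  
                                                                  
                                                                  
                                                                  
                                                                  
                                                                  


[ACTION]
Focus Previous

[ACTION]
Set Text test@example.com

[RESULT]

  Public:     [ ]                                                 
  Notify:     [ ]                                                 
  Address:    [Bob                                               ]
  Theme:      ( ) Light  ( ) Dark  (●) Auto                       
  Company:    [                                                  ]
  Email:      [                                                  ]
  Admin:      [x]                                                 
> Active:     [x]                                                 
                                                                  
                                                                  
                                                                  
                                                                  
                                                                  
                                                                  
                                                                  
                                                                  
                                                                  
                                                                  
                                                                  
                                                                  


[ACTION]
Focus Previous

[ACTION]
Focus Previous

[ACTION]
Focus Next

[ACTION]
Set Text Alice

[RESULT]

  Public:     [ ]                                                 
  Notify:     [ ]                                                 
  Address:    [Bob                                               ]
  Theme:      ( ) Light  ( ) Dark  (●) Auto                       
  Company:    [                                                  ]
  Email:      [                                                  ]
> Admin:      [x]                                                 
  Active:     [x]                                                 
                                                                  
                                                                  
                                                                  
                                                                  
                                                                  
                                                                  
                                                                  
                                                                  
                                                                  
                                                                  
                                                                  
                                                                  


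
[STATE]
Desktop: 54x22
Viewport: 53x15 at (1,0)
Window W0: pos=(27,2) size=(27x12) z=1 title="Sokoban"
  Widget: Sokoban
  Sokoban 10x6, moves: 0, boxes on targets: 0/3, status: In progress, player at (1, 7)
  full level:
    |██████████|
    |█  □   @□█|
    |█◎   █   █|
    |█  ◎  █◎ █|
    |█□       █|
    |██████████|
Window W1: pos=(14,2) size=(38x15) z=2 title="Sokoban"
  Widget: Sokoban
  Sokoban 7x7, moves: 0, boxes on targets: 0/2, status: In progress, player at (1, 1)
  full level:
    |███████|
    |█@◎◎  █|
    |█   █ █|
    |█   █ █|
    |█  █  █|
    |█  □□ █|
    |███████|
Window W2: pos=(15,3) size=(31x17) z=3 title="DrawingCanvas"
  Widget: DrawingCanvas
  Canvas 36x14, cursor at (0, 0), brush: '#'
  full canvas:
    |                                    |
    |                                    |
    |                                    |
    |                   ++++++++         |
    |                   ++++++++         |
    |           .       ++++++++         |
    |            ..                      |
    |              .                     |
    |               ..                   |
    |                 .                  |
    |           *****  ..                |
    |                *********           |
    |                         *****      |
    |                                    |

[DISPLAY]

                                                     
                                                     
             ┏━━━━━━━━━━━━━━━━━━━━━━━━━━━━━━━━━━━━┓━┓
             ┃┏━━━━━━━━━━━━━━━━━━━━━━━━━━━━━┓     ┃ ┃
             ┠┃ DrawingCanvas               ┃─────┨─┨
             ┃┠─────────────────────────────┨     ┃ ┃
             ┃┃+                            ┃     ┃ ┃
             ┃┃                             ┃     ┃ ┃
             ┃┃                             ┃     ┃ ┃
             ┃┃                   ++++++++  ┃     ┃ ┃
             ┃┃                   ++++++++  ┃     ┃ ┃
             ┃┃           .       ++++++++  ┃     ┃ ┃
             ┃┃            ..               ┃     ┃ ┃
             ┃┃              .              ┃     ┃━┛
             ┃┃               ..            ┃     ┃  


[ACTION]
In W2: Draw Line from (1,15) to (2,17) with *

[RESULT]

                                                     
                                                     
             ┏━━━━━━━━━━━━━━━━━━━━━━━━━━━━━━━━━━━━┓━┓
             ┃┏━━━━━━━━━━━━━━━━━━━━━━━━━━━━━┓     ┃ ┃
             ┠┃ DrawingCanvas               ┃─────┨─┨
             ┃┠─────────────────────────────┨     ┃ ┃
             ┃┃+                            ┃     ┃ ┃
             ┃┃               **            ┃     ┃ ┃
             ┃┃                 *           ┃     ┃ ┃
             ┃┃                   ++++++++  ┃     ┃ ┃
             ┃┃                   ++++++++  ┃     ┃ ┃
             ┃┃           .       ++++++++  ┃     ┃ ┃
             ┃┃            ..               ┃     ┃ ┃
             ┃┃              .              ┃     ┃━┛
             ┃┃               ..            ┃     ┃  


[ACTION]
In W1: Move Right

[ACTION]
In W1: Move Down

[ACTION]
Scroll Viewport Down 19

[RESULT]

             ┃┃               **            ┃     ┃ ┃
             ┃┃                 *           ┃     ┃ ┃
             ┃┃                   ++++++++  ┃     ┃ ┃
             ┃┃                   ++++++++  ┃     ┃ ┃
             ┃┃           .       ++++++++  ┃     ┃ ┃
             ┃┃            ..               ┃     ┃ ┃
             ┃┃              .              ┃     ┃━┛
             ┃┃               ..            ┃     ┃  
             ┃┃                 .           ┃     ┃  
             ┗┃           *****  ..         ┃━━━━━┛  
              ┃                *********    ┃        
              ┃                         ****┃        
              ┗━━━━━━━━━━━━━━━━━━━━━━━━━━━━━┛        
                                                     
                                                     


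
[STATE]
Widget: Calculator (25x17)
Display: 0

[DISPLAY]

                        0
┌───┬───┬───┬───┐        
│ 7 │ 8 │ 9 │ ÷ │        
├───┼───┼───┼───┤        
│ 4 │ 5 │ 6 │ × │        
├───┼───┼───┼───┤        
│ 1 │ 2 │ 3 │ - │        
├───┼───┼───┼───┤        
│ 0 │ . │ = │ + │        
├───┼───┼───┼───┤        
│ C │ MC│ MR│ M+│        
└───┴───┴───┴───┘        
                         
                         
                         
                         
                         


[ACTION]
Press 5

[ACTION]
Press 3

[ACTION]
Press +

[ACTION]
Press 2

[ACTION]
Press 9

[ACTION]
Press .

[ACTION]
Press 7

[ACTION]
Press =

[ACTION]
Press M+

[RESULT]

                     82.7
┌───┬───┬───┬───┐        
│ 7 │ 8 │ 9 │ ÷ │        
├───┼───┼───┼───┤        
│ 4 │ 5 │ 6 │ × │        
├───┼───┼───┼───┤        
│ 1 │ 2 │ 3 │ - │        
├───┼───┼───┼───┤        
│ 0 │ . │ = │ + │        
├───┼───┼───┼───┤        
│ C │ MC│ MR│ M+│        
└───┴───┴───┴───┘        
                         
                         
                         
                         
                         


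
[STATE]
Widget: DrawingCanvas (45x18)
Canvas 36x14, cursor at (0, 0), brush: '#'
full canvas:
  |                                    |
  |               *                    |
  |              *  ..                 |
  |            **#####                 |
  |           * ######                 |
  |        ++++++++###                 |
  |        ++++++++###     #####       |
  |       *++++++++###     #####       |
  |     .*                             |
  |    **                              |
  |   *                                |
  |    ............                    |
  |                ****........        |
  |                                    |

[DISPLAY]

+                                            
               *                             
              *  ..                          
            **#####                          
           * ######                          
        ++++++++###                          
        ++++++++###     #####                
       *++++++++###     #####                
     .*                                      
    **                                       
   *                                         
    ............                             
                ****........                 
                                             
                                             
                                             
                                             
                                             


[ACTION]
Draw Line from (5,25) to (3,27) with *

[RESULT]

+                                            
               *                             
              *  ..                          
            **#####        *                 
           * ######       *                  
        ++++++++###      *                   
        ++++++++###     #####                
       *++++++++###     #####                
     .*                                      
    **                                       
   *                                         
    ............                             
                ****........                 
                                             
                                             
                                             
                                             
                                             


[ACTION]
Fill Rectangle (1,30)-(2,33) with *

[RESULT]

+                                            
               *              ****           
              *  ..           ****           
            **#####        *                 
           * ######       *                  
        ++++++++###      *                   
        ++++++++###     #####                
       *++++++++###     #####                
     .*                                      
    **                                       
   *                                         
    ............                             
                ****........                 
                                             
                                             
                                             
                                             
                                             


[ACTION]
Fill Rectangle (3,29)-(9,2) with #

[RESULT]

+                                            
               *              ****           
              *  ..           ****           
  ############################               
  ############################               
  ############################               
  ############################               
  ############################               
  ############################               
  ############################               
   *                                         
    ............                             
                ****........                 
                                             
                                             
                                             
                                             
                                             


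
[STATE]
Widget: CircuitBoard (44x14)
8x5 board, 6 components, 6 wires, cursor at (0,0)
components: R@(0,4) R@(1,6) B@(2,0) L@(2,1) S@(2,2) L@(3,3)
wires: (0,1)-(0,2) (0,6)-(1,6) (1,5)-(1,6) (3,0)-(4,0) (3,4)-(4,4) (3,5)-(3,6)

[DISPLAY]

   0 1 2 3 4 5 6 7                          
0  [.]  · ─ ·       R       ·               
                            │               
1                       · ─ R               
                                            
2   B   L   S                               
                                            
3   ·           L   ·   · ─ ·               
    │               │                       
4   ·               ·                       
Cursor: (0,0)                               
                                            
                                            
                                            


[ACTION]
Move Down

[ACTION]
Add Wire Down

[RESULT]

   0 1 2 3 4 5 6 7                          
0       · ─ ·       R       ·               
                            │               
1  [.]                  · ─ R               
    │                                       
2   B   L   S                               
                                            
3   ·           L   ·   · ─ ·               
    │               │                       
4   ·               ·                       
Cursor: (1,0)                               
                                            
                                            
                                            


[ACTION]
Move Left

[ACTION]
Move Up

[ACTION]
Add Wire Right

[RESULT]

   0 1 2 3 4 5 6 7                          
0  [.]─ · ─ ·       R       ·               
                            │               
1   ·                   · ─ R               
    │                                       
2   B   L   S                               
                                            
3   ·           L   ·   · ─ ·               
    │               │                       
4   ·               ·                       
Cursor: (0,0)                               
                                            
                                            
                                            


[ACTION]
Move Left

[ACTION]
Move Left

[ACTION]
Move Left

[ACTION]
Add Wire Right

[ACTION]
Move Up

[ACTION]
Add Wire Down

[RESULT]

   0 1 2 3 4 5 6 7                          
0  [.]─ · ─ ·       R       ·               
    │                       │               
1   ·                   · ─ R               
    │                                       
2   B   L   S                               
                                            
3   ·           L   ·   · ─ ·               
    │               │                       
4   ·               ·                       
Cursor: (0,0)                               
                                            
                                            
                                            


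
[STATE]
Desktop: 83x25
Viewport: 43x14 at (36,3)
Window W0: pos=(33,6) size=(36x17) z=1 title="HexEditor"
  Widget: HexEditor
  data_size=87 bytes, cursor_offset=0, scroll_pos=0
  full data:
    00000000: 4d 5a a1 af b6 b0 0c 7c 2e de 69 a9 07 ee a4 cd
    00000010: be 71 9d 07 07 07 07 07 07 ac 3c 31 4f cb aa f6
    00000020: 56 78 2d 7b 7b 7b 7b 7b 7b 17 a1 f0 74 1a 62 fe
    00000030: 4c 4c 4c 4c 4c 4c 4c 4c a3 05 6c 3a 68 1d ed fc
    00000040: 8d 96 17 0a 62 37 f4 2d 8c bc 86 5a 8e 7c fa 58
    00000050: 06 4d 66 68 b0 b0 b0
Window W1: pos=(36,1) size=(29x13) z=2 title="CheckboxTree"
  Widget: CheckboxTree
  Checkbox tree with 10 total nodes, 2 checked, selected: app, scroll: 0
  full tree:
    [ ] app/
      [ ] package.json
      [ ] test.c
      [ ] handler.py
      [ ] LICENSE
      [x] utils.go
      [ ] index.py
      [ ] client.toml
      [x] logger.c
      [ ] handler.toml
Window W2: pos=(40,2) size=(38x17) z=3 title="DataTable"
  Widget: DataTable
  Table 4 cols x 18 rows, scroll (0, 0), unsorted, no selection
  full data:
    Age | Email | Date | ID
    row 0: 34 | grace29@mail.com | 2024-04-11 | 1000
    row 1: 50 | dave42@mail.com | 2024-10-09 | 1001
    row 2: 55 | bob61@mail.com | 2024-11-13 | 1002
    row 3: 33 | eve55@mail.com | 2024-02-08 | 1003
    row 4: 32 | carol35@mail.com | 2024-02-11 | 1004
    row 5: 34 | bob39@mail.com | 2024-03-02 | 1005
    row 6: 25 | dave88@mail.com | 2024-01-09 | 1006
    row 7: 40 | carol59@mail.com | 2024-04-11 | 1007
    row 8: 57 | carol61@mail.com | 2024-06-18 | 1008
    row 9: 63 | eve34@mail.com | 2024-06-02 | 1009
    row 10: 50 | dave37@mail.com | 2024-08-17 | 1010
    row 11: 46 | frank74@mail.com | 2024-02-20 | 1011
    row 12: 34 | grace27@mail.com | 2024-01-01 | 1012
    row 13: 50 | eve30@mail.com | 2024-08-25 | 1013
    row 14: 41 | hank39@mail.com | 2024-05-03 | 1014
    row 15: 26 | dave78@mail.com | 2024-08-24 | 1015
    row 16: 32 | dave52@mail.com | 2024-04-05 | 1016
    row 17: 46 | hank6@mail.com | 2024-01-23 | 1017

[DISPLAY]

┠───┃ DataTable                          ┃ 
┃>[-┠────────────────────────────────────┨ 
┃   ┃Age│Email           │Date      │ID  ┃ 
┃   ┃───┼────────────────┼──────────┼────┃ 
┃   ┃34 │grace29@mail.com│2024-04-11│1000┃ 
┃   ┃50 │dave42@mail.com │2024-10-09│1001┃ 
┃   ┃55 │bob61@mail.com  │2024-11-13│1002┃ 
┃   ┃33 │eve55@mail.com  │2024-02-08│1003┃ 
┃   ┃32 │carol35@mail.com│2024-02-11│1004┃ 
┃   ┃34 │bob39@mail.com  │2024-03-02│1005┃ 
┗━━━┃25 │dave88@mail.com │2024-01-09│1006┃ 
0000┃40 │carol59@mail.com│2024-04-11│1007┃ 
    ┃57 │carol61@mail.com│2024-06-18│1008┃ 
    ┃63 │eve34@mail.com  │2024-06-02│1009┃ 


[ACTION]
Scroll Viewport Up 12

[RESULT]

                                           
┏━━━━━━━━━━━━━━━━━━━━━━━━━━━┓              
┃ Ch┏━━━━━━━━━━━━━━━━━━━━━━━━━━━━━━━━━━━━┓ 
┠───┃ DataTable                          ┃ 
┃>[-┠────────────────────────────────────┨ 
┃   ┃Age│Email           │Date      │ID  ┃ 
┃   ┃───┼────────────────┼──────────┼────┃ 
┃   ┃34 │grace29@mail.com│2024-04-11│1000┃ 
┃   ┃50 │dave42@mail.com │2024-10-09│1001┃ 
┃   ┃55 │bob61@mail.com  │2024-11-13│1002┃ 
┃   ┃33 │eve55@mail.com  │2024-02-08│1003┃ 
┃   ┃32 │carol35@mail.com│2024-02-11│1004┃ 
┃   ┃34 │bob39@mail.com  │2024-03-02│1005┃ 
┗━━━┃25 │dave88@mail.com │2024-01-09│1006┃ 


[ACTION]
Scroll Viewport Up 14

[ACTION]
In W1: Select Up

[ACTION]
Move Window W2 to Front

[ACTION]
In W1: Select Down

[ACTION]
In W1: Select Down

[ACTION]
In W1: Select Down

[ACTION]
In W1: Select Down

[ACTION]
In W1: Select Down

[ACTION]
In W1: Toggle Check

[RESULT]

                                           
┏━━━━━━━━━━━━━━━━━━━━━━━━━━━┓              
┃ Ch┏━━━━━━━━━━━━━━━━━━━━━━━━━━━━━━━━━━━━┓ 
┠───┃ DataTable                          ┃ 
┃ [-┠────────────────────────────────────┨ 
┃   ┃Age│Email           │Date      │ID  ┃ 
┃   ┃───┼────────────────┼──────────┼────┃ 
┃   ┃34 │grace29@mail.com│2024-04-11│1000┃ 
┃   ┃50 │dave42@mail.com │2024-10-09│1001┃ 
┃>  ┃55 │bob61@mail.com  │2024-11-13│1002┃ 
┃   ┃33 │eve55@mail.com  │2024-02-08│1003┃ 
┃   ┃32 │carol35@mail.com│2024-02-11│1004┃ 
┃   ┃34 │bob39@mail.com  │2024-03-02│1005┃ 
┗━━━┃25 │dave88@mail.com │2024-01-09│1006┃ 


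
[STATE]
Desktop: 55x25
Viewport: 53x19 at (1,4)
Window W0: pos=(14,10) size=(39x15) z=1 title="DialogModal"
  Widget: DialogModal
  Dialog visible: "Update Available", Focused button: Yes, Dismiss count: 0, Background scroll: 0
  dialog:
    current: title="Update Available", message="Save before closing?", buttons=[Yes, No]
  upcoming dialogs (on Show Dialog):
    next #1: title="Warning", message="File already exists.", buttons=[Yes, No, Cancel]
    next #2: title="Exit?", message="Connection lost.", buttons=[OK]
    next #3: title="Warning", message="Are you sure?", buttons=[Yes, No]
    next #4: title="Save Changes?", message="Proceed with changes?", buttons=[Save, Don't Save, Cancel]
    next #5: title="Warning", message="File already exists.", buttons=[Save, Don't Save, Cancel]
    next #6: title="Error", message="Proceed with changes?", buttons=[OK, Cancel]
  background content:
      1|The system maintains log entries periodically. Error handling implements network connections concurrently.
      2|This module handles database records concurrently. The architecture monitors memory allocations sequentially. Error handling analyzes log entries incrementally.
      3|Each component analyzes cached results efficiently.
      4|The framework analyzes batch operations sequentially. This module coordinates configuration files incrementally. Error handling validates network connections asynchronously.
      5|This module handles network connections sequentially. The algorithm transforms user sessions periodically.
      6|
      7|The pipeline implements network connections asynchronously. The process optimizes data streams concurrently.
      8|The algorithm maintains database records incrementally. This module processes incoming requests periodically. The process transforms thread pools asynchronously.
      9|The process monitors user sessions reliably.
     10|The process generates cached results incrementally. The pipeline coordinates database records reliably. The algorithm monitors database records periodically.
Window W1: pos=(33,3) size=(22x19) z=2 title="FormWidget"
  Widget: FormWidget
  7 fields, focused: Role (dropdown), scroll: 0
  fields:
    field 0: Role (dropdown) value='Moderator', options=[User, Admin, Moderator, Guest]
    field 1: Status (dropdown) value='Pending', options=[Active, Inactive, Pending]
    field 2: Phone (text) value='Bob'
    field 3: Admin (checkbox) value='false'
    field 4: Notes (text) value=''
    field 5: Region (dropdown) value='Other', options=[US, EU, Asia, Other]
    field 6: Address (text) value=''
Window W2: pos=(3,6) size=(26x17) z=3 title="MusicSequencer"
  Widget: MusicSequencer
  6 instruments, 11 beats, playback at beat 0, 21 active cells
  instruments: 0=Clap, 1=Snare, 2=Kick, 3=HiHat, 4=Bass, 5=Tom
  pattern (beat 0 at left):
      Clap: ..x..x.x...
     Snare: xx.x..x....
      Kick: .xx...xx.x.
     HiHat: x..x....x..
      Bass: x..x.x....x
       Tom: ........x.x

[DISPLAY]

                                ┃ FormWidget         
                                ┠────────────────────
  ┏━━━━━━━━━━━━━━━━━━━━━━━━┓    ┃> Role:       [Mod▼]
  ┃ MusicSequencer         ┃    ┃  Status:     [Pen▼]
  ┠────────────────────────┨    ┃  Phone:      [Bob ]
  ┃      ▼1234567890       ┃    ┃  Admin:      [ ]   
  ┃  Clap··█··█·█···       ┃━━━━┃  Notes:      [    ]
  ┃ Snare██·█··█····       ┃    ┃  Region:     [Oth▼]
  ┃  Kick·██···██·█·       ┃────┃  Address:    [    ]
  ┃ HiHat█··█····█··       ┃ntai┃                    
  ┃  Bass█··█·█····█       ┃ndle┃                    
  ┃   Tom········█·█       ┃ ana┃                    
  ┃                        ┃────┃                    
  ┃                        ┃te A┃                    
  ┃                        ┃efor┃                    
  ┃                        ┃Yes]┃                    
  ┃                        ┃────┃                    
  ┃                        ┃nito┗━━━━━━━━━━━━━━━━━━━━
  ┗━━━━━━━━━━━━━━━━━━━━━━━━┛nerates cached results ┃ 


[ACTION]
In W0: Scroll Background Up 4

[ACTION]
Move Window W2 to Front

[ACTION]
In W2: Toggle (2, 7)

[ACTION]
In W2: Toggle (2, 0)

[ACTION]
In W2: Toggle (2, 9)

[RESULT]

                                ┃ FormWidget         
                                ┠────────────────────
  ┏━━━━━━━━━━━━━━━━━━━━━━━━┓    ┃> Role:       [Mod▼]
  ┃ MusicSequencer         ┃    ┃  Status:     [Pen▼]
  ┠────────────────────────┨    ┃  Phone:      [Bob ]
  ┃      ▼1234567890       ┃    ┃  Admin:      [ ]   
  ┃  Clap··█··█·█···       ┃━━━━┃  Notes:      [    ]
  ┃ Snare██·█··█····       ┃    ┃  Region:     [Oth▼]
  ┃  Kick███···█····       ┃────┃  Address:    [    ]
  ┃ HiHat█··█····█··       ┃ntai┃                    
  ┃  Bass█··█·█····█       ┃ndle┃                    
  ┃   Tom········█·█       ┃ ana┃                    
  ┃                        ┃────┃                    
  ┃                        ┃te A┃                    
  ┃                        ┃efor┃                    
  ┃                        ┃Yes]┃                    
  ┃                        ┃────┃                    
  ┃                        ┃nito┗━━━━━━━━━━━━━━━━━━━━
  ┗━━━━━━━━━━━━━━━━━━━━━━━━┛nerates cached results ┃ 


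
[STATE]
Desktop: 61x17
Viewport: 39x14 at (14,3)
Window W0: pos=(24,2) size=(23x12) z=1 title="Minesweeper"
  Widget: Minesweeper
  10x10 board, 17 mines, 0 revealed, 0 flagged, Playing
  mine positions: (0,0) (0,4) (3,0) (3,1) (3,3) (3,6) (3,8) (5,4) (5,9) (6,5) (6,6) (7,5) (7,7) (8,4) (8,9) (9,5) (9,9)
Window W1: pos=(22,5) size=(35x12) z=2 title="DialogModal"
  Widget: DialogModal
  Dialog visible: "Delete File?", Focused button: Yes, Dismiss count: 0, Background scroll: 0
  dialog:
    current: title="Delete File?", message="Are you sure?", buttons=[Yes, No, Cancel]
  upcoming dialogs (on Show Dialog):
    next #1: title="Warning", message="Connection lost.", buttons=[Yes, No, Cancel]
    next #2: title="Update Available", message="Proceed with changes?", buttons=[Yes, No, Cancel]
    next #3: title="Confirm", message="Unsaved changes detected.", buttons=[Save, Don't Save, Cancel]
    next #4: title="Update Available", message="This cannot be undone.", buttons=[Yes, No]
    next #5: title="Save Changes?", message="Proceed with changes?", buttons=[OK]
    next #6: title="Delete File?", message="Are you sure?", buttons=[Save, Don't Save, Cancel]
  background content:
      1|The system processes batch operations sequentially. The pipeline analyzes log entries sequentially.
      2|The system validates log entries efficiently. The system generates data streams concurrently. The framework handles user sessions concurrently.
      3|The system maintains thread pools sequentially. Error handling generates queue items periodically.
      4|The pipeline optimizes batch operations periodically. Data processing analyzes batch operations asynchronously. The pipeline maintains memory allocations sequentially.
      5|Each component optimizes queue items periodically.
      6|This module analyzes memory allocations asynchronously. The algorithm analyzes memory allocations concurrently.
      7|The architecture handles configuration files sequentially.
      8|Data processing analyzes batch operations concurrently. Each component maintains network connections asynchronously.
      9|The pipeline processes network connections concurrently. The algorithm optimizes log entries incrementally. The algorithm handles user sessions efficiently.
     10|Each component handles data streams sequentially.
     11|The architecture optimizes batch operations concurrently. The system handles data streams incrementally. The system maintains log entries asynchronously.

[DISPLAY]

          ┃ Minesweeper         ┃      
          ┠─────────────────────┨      
        ┏━━━━━━━━━━━━━━━━━━━━━━━━━━━━━━
        ┃ DialogModal                  
        ┠──────────────────────────────
        ┃The system processes batch ope
        ┃The s┌─────────────────────┐ri
        ┃The s│     Delete File?    │po
        ┃The p│    Are you sure?    │ o
        ┃Each │ [Yes]  No   Cancel  │ue
        ┃This └─────────────────────┘al
        ┃The architecture handles confi
        ┃Data processing analyzes batch
        ┗━━━━━━━━━━━━━━━━━━━━━━━━━━━━━━


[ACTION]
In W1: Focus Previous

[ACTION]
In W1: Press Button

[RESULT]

          ┃ Minesweeper         ┃      
          ┠─────────────────────┨      
        ┏━━━━━━━━━━━━━━━━━━━━━━━━━━━━━━
        ┃ DialogModal                  
        ┠──────────────────────────────
        ┃The system processes batch ope
        ┃The system validates log entri
        ┃The system maintains thread po
        ┃The pipeline optimizes batch o
        ┃Each component optimizes queue
        ┃This module analyzes memory al
        ┃The architecture handles confi
        ┃Data processing analyzes batch
        ┗━━━━━━━━━━━━━━━━━━━━━━━━━━━━━━


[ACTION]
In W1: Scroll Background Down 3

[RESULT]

          ┃ Minesweeper         ┃      
          ┠─────────────────────┨      
        ┏━━━━━━━━━━━━━━━━━━━━━━━━━━━━━━
        ┃ DialogModal                  
        ┠──────────────────────────────
        ┃The pipeline optimizes batch o
        ┃Each component optimizes queue
        ┃This module analyzes memory al
        ┃The architecture handles confi
        ┃Data processing analyzes batch
        ┃The pipeline processes network
        ┃Each component handles data st
        ┃The architecture optimizes bat
        ┗━━━━━━━━━━━━━━━━━━━━━━━━━━━━━━


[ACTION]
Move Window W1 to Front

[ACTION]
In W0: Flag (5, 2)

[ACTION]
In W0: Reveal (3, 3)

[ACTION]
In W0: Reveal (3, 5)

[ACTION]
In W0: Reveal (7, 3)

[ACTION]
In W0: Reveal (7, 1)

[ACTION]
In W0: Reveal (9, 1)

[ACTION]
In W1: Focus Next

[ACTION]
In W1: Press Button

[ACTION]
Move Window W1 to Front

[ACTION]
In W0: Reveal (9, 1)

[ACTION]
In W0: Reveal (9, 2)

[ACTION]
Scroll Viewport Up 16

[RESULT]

                                       
                                       
          ┏━━━━━━━━━━━━━━━━━━━━━┓      
          ┃ Minesweeper         ┃      
          ┠─────────────────────┨      
        ┏━━━━━━━━━━━━━━━━━━━━━━━━━━━━━━
        ┃ DialogModal                  
        ┠──────────────────────────────
        ┃The pipeline optimizes batch o
        ┃Each component optimizes queue
        ┃This module analyzes memory al
        ┃The architecture handles confi
        ┃Data processing analyzes batch
        ┃The pipeline processes network
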